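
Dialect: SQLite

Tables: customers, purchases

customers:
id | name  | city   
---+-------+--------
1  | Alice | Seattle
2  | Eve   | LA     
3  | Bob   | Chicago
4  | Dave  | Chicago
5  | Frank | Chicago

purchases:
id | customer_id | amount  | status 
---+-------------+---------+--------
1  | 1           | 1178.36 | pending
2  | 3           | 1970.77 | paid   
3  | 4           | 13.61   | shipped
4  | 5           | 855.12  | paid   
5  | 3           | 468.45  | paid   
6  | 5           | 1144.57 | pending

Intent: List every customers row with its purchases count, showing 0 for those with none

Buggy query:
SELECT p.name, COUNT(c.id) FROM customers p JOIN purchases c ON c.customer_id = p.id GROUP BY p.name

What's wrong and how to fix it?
Bug: An inner join excludes parents with zero children

Fix: Use LEFT JOIN so parents without children still appear (COUNT(c.id) gives 0)

Corrected query:
SELECT p.name, COUNT(c.id) FROM customers p LEFT JOIN purchases c ON c.customer_id = p.id GROUP BY p.name

Result:
name  | COUNT(c.id)
------+------------
Alice | 1          
Bob   | 2          
Dave  | 1          
Eve   | 0          
Frank | 2          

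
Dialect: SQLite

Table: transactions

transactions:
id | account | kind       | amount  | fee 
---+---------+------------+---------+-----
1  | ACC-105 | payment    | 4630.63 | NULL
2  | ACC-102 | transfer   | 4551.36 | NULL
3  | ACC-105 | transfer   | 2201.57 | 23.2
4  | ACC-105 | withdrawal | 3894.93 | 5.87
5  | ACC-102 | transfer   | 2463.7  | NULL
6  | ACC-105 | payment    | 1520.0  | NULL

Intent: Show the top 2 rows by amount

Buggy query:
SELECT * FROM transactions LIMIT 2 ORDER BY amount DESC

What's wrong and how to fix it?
Bug: LIMIT must come after ORDER BY

Fix: Sort with ORDER BY, then apply LIMIT

Corrected query:
SELECT * FROM transactions ORDER BY amount DESC LIMIT 2

Result:
id | account | kind     | amount  | fee 
---+---------+----------+---------+-----
1  | ACC-105 | payment  | 4630.63 | NULL
2  | ACC-102 | transfer | 4551.36 | NULL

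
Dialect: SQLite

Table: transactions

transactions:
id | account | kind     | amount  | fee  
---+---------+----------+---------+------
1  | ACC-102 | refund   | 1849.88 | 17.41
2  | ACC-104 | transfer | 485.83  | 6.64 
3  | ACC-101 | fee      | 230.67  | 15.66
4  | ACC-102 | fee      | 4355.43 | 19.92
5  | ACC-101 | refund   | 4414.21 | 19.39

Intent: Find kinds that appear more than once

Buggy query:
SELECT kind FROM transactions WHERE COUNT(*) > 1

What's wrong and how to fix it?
Bug: COUNT(*) is an aggregate and cannot be used in WHERE

Fix: Group first, then use HAVING for the count condition

Corrected query:
SELECT kind FROM transactions GROUP BY kind HAVING COUNT(*) > 1

Result:
kind  
------
fee   
refund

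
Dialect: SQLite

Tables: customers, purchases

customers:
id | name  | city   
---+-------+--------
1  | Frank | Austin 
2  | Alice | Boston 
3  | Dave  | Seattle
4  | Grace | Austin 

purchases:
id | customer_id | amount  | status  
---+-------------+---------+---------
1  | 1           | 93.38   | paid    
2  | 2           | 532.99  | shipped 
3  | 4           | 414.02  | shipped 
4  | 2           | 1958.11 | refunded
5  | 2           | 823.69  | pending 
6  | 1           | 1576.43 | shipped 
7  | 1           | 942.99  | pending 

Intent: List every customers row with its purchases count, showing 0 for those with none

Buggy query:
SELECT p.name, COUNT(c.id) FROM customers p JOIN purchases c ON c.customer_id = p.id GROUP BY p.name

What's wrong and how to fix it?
Bug: An inner join excludes parents with zero children

Fix: Switch to LEFT JOIN to retain unmatched parent rows

Corrected query:
SELECT p.name, COUNT(c.id) FROM customers p LEFT JOIN purchases c ON c.customer_id = p.id GROUP BY p.name

Result:
name  | COUNT(c.id)
------+------------
Alice | 3          
Dave  | 0          
Frank | 3          
Grace | 1          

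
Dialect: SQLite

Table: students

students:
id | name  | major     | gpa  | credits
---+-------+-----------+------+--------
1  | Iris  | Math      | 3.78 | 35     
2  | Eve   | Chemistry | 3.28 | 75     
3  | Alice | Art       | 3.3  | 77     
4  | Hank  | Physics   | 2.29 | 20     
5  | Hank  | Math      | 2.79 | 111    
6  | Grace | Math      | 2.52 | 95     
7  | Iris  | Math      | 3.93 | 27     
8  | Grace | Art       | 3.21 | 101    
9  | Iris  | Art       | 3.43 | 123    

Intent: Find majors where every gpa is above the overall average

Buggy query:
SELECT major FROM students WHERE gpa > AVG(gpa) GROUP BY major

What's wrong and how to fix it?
Bug: WHERE evaluates per row before aggregation, so AVG() is unavailable

Fix: Use a subquery for AVG and a HAVING MIN(...) filter so the condition holds for every row in the group

Corrected query:
SELECT major FROM students GROUP BY major HAVING MIN(gpa) > (SELECT AVG(gpa) FROM students)

Result:
major    
---------
Art      
Chemistry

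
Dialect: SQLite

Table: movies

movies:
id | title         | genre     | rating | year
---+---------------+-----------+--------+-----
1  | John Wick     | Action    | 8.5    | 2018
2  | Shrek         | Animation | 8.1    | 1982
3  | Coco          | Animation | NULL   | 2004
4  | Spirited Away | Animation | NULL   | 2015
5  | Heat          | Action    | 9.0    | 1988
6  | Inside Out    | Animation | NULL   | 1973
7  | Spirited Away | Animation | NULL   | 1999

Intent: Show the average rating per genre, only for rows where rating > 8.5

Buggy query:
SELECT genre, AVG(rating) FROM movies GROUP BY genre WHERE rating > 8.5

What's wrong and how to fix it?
Bug: Row-level WHERE must come before GROUP BY in the clause order

Fix: Place WHERE between FROM and GROUP BY

Corrected query:
SELECT genre, AVG(rating) FROM movies WHERE rating > 8.5 GROUP BY genre

Result:
genre  | AVG(rating)
-------+------------
Action | 9          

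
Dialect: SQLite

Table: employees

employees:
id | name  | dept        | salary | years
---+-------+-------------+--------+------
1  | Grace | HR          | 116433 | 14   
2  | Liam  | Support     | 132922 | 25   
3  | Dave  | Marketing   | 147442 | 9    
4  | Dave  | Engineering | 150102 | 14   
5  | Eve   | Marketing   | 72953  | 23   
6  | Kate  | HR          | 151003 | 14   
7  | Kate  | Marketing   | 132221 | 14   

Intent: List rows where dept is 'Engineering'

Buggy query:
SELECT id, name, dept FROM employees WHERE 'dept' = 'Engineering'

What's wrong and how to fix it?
Bug: Single quotes denote string literals in SQL; the column name is being compared as a constant string

Fix: Remove the quotes around the column name (or use double quotes for an identifier)

Corrected query:
SELECT id, name, dept FROM employees WHERE dept = 'Engineering'

Result:
id | name | dept       
---+------+------------
4  | Dave | Engineering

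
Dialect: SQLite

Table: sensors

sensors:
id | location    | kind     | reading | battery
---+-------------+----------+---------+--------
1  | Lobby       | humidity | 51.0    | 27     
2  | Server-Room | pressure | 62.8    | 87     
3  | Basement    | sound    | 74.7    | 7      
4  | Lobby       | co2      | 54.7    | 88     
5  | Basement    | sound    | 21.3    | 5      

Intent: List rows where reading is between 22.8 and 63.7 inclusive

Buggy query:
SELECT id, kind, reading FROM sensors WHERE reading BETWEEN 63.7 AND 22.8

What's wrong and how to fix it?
Bug: BETWEEN expects the lower bound first; with 63.7 AND 22.8 the range is empty

Fix: Write BETWEEN 22.8 AND 63.7

Corrected query:
SELECT id, kind, reading FROM sensors WHERE reading BETWEEN 22.8 AND 63.7

Result:
id | kind     | reading
---+----------+--------
1  | humidity | 51     
2  | pressure | 62.8   
4  | co2      | 54.7   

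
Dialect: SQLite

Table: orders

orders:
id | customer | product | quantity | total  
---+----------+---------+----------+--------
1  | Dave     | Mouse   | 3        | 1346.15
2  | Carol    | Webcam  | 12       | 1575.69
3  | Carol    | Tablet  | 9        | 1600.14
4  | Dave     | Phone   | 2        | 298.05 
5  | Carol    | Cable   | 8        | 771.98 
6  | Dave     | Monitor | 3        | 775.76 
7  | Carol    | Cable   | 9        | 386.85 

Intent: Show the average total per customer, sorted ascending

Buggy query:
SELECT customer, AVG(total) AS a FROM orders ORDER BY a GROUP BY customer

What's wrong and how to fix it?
Bug: ORDER BY appears before GROUP BY; SQL clause order requires GROUP BY first

Fix: Move ORDER BY to the end, after GROUP BY

Corrected query:
SELECT customer, AVG(total) AS a FROM orders GROUP BY customer ORDER BY a

Result:
customer | a         
---------+-----------
Dave     | 806.653333
Carol    | 1083.665  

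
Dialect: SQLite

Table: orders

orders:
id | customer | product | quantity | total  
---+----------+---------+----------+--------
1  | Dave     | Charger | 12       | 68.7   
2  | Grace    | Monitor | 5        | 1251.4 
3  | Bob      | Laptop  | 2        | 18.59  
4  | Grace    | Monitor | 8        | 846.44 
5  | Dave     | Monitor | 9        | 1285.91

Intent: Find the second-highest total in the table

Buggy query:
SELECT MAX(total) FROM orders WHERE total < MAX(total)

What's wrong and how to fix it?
Bug: The inner MAX is an aggregate inside WHERE, which is not allowed

Fix: Compute the overall MAX in a subquery, then take MAX of rows below it

Corrected query:
SELECT MAX(total) FROM orders WHERE total < (SELECT MAX(total) FROM orders)

Result:
MAX(total)
----------
1251.4    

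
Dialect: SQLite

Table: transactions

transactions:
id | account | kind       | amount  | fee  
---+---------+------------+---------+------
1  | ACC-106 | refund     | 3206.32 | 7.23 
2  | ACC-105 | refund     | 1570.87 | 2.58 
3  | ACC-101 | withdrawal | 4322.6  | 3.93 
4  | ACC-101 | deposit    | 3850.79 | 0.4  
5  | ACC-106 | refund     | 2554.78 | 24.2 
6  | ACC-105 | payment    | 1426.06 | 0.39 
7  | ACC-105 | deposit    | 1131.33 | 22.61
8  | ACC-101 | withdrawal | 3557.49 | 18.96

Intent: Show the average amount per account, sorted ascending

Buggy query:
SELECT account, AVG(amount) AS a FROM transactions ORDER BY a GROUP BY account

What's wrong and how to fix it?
Bug: GROUP BY must precede ORDER BY

Fix: Move ORDER BY to the end, after GROUP BY

Corrected query:
SELECT account, AVG(amount) AS a FROM transactions GROUP BY account ORDER BY a

Result:
account | a          
--------+------------
ACC-105 | 1376.086667
ACC-106 | 2880.55    
ACC-101 | 3910.293333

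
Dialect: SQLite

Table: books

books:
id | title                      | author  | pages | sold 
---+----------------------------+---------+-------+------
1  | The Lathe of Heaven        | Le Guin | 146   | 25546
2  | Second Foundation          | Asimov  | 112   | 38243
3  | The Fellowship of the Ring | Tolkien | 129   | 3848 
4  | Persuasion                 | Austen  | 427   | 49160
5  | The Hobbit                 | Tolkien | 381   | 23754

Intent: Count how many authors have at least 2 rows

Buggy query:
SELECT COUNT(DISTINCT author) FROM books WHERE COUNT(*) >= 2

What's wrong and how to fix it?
Bug: COUNT(*) cannot appear in WHERE; the per-group count doesn't exist yet

Fix: Use a subquery that GROUPs and filters with HAVING, then count its rows

Corrected query:
SELECT COUNT(*) FROM (SELECT author FROM books GROUP BY author HAVING COUNT(*) >= 2)

Result:
COUNT(*)
--------
1       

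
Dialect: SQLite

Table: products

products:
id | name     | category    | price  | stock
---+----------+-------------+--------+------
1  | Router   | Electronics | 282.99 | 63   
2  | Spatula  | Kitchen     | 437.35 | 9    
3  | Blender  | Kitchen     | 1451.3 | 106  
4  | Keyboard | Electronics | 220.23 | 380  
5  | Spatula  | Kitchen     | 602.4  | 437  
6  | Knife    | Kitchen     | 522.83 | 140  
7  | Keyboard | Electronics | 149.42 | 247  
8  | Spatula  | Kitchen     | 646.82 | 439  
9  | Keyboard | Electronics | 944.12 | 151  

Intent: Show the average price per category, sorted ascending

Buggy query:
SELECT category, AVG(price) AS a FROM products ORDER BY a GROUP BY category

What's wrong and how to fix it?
Bug: GROUP BY must precede ORDER BY

Fix: Reorder: SELECT … FROM … GROUP BY … ORDER BY …

Corrected query:
SELECT category, AVG(price) AS a FROM products GROUP BY category ORDER BY a

Result:
category    | a     
------------+-------
Electronics | 399.19
Kitchen     | 732.14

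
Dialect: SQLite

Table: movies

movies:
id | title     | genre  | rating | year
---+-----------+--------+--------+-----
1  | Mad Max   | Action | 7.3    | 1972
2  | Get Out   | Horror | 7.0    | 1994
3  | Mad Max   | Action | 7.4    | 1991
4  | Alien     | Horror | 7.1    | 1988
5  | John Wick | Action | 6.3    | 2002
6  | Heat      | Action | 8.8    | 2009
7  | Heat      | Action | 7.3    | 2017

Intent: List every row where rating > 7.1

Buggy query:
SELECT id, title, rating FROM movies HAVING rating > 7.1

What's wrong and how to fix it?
Bug: HAVING filters the output of aggregation, but this query has no GROUP BY and no aggregate functions, so SQLite rejects it (HAVING clause on a non-aggregate query); the condition here is per row

Fix: Replace HAVING with WHERE since the condition applies to individual rows

Corrected query:
SELECT id, title, rating FROM movies WHERE rating > 7.1

Result:
id | title   | rating
---+---------+-------
1  | Mad Max | 7.3   
3  | Mad Max | 7.4   
6  | Heat    | 8.8   
7  | Heat    | 7.3   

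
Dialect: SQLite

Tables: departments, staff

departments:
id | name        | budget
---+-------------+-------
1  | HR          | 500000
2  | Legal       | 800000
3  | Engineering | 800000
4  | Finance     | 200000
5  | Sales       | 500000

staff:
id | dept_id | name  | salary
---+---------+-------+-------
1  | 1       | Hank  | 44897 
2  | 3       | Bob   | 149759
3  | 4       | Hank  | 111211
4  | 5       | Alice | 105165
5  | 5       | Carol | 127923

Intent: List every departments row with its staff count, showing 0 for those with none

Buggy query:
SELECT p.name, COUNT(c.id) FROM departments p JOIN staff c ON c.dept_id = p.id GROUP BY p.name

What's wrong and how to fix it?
Bug: An inner join excludes parents with zero children

Fix: Use LEFT JOIN so parents without children still appear (COUNT(c.id) gives 0)

Corrected query:
SELECT p.name, COUNT(c.id) FROM departments p LEFT JOIN staff c ON c.dept_id = p.id GROUP BY p.name

Result:
name        | COUNT(c.id)
------------+------------
Engineering | 1          
Finance     | 1          
HR          | 1          
Legal       | 0          
Sales       | 2          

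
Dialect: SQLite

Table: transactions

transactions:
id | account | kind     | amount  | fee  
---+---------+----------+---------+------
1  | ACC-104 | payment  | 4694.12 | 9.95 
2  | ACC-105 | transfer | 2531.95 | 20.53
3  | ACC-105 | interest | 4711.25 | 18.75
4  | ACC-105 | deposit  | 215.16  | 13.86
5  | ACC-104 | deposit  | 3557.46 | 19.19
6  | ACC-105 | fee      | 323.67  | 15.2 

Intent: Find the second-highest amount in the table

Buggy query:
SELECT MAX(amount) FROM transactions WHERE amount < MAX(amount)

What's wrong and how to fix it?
Bug: The inner MAX is an aggregate inside WHERE, which is not allowed

Fix: Put the inner MAX in a scalar subquery

Corrected query:
SELECT MAX(amount) FROM transactions WHERE amount < (SELECT MAX(amount) FROM transactions)

Result:
MAX(amount)
-----------
4694.12    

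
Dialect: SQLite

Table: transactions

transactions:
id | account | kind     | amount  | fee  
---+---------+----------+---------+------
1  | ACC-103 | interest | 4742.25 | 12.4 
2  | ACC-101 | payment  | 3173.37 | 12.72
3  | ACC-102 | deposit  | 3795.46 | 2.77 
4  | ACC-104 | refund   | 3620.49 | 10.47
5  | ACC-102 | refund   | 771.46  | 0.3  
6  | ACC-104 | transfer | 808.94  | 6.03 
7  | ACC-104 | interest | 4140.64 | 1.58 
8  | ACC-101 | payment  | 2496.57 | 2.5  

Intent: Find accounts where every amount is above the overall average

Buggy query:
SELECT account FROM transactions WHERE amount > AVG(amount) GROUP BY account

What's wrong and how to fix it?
Bug: WHERE evaluates per row before aggregation, so AVG() is unavailable

Fix: Use a subquery for AVG and a HAVING MIN(...) filter so the condition holds for every row in the group

Corrected query:
SELECT account FROM transactions GROUP BY account HAVING MIN(amount) > (SELECT AVG(amount) FROM transactions)

Result:
account
-------
ACC-103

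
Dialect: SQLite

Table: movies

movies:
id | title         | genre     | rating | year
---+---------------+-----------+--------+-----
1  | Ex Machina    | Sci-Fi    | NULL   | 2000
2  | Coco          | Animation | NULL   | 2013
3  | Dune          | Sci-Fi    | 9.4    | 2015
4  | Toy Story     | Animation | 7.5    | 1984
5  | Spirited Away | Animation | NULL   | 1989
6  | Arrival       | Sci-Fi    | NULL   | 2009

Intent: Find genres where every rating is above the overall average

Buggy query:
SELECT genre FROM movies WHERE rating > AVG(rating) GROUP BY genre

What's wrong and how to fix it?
Bug: AVG() is an aggregate; it can't sit directly in WHERE

Fix: Use a subquery for AVG and a HAVING MIN(...) filter so the condition holds for every row in the group

Corrected query:
SELECT genre FROM movies GROUP BY genre HAVING MIN(rating) > (SELECT AVG(rating) FROM movies)

Result:
genre 
------
Sci-Fi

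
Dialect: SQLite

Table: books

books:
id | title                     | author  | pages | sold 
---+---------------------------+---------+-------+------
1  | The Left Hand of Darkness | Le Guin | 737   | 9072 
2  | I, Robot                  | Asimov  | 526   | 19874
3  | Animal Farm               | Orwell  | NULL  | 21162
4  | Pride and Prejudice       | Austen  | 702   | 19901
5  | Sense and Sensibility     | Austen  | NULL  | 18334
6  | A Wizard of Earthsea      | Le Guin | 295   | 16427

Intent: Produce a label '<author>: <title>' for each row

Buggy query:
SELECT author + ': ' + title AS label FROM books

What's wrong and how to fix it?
Bug: SQLite uses || for string concatenation; + coerces text to numbers (yielding 0)

Fix: Replace + with || to concatenate text

Corrected query:
SELECT author || ': ' || title AS label FROM books

Result:
label                             
----------------------------------
Le Guin: The Left Hand of Darkness
Asimov: I, Robot                  
Orwell: Animal Farm               
Austen: Pride and Prejudice       
Austen: Sense and Sensibility     
Le Guin: A Wizard of Earthsea     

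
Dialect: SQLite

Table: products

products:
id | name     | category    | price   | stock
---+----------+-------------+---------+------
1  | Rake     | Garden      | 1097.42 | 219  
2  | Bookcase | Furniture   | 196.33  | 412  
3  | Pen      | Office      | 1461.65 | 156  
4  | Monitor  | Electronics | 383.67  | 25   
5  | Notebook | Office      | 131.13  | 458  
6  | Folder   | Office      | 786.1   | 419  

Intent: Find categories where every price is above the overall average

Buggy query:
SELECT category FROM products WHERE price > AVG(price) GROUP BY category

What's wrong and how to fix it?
Bug: AVG() is an aggregate; it can't sit directly in WHERE

Fix: Use a subquery for AVG and a HAVING MIN(...) filter so the condition holds for every row in the group

Corrected query:
SELECT category FROM products GROUP BY category HAVING MIN(price) > (SELECT AVG(price) FROM products)

Result:
category
--------
Garden  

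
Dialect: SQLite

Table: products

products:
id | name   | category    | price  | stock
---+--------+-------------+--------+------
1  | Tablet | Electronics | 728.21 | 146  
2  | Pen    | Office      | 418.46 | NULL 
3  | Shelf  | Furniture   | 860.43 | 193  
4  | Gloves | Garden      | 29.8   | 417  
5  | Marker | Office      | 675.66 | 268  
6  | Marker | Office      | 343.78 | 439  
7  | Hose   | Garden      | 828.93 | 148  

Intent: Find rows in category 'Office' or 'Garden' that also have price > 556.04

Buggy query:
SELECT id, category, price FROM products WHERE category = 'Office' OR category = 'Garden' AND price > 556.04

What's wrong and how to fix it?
Bug: AND binds tighter than OR, so this parses as category = 'Office' OR (category = 'Garden' AND price > 556.04)

Fix: Add parentheses around the OR so the AND applies to both alternatives

Corrected query:
SELECT id, category, price FROM products WHERE (category = 'Office' OR category = 'Garden') AND price > 556.04

Result:
id | category | price 
---+----------+-------
5  | Office   | 675.66
7  | Garden   | 828.93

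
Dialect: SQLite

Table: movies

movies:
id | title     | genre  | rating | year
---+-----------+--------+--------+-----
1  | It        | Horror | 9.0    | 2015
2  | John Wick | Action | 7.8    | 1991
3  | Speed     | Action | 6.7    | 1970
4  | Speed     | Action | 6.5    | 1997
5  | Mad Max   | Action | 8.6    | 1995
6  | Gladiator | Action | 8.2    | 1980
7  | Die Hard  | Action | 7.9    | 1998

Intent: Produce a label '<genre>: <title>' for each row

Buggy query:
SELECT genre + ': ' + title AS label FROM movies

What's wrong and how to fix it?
Bug: SQLite uses || for string concatenation; + coerces text to numbers (yielding 0)

Fix: Replace + with || to concatenate text

Corrected query:
SELECT genre || ': ' || title AS label FROM movies

Result:
label            
-----------------
Horror: It       
Action: John Wick
Action: Speed    
Action: Speed    
Action: Mad Max  
Action: Gladiator
Action: Die Hard 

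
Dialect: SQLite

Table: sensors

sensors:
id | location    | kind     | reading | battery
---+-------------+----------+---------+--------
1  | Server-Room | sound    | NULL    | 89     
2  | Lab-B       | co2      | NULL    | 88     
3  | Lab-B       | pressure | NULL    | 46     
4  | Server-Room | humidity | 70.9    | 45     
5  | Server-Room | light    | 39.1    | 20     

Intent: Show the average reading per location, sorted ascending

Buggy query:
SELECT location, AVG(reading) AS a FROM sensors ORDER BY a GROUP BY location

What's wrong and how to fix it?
Bug: ORDER BY appears before GROUP BY; SQL clause order requires GROUP BY first

Fix: Reorder: SELECT … FROM … GROUP BY … ORDER BY …

Corrected query:
SELECT location, AVG(reading) AS a FROM sensors GROUP BY location ORDER BY a

Result:
location    | a   
------------+-----
Lab-B       | NULL
Server-Room | 55  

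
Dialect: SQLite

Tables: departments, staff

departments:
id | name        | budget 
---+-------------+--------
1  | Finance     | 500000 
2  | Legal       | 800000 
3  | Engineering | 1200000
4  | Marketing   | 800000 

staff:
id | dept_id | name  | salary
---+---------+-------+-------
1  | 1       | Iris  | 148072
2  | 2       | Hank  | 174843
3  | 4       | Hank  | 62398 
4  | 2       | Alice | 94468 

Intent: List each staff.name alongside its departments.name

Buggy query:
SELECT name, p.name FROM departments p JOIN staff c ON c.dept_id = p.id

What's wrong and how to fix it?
Bug: 'name' exists in both joined tables, so the database can't tell which one is meant

Fix: Qualify the column with its table alias (c.name)

Corrected query:
SELECT c.name, p.name FROM departments p JOIN staff c ON c.dept_id = p.id

Result:
name  | name     
------+----------
Iris  | Finance  
Hank  | Legal    
Hank  | Marketing
Alice | Legal    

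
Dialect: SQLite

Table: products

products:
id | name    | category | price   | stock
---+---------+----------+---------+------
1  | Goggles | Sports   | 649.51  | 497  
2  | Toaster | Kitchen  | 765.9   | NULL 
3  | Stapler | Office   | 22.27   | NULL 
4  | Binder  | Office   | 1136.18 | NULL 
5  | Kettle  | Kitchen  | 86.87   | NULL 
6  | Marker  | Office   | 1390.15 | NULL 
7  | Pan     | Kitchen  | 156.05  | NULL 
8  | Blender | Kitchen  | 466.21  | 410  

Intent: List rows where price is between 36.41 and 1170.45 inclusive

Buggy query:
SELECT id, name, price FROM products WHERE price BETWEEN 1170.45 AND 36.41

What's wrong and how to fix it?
Bug: The bounds are reversed; BETWEEN a AND b requires a <= b to match anything

Fix: Swap the bounds so the smaller value comes first

Corrected query:
SELECT id, name, price FROM products WHERE price BETWEEN 36.41 AND 1170.45

Result:
id | name    | price  
---+---------+--------
1  | Goggles | 649.51 
2  | Toaster | 765.9  
4  | Binder  | 1136.18
5  | Kettle  | 86.87  
7  | Pan     | 156.05 
8  | Blender | 466.21 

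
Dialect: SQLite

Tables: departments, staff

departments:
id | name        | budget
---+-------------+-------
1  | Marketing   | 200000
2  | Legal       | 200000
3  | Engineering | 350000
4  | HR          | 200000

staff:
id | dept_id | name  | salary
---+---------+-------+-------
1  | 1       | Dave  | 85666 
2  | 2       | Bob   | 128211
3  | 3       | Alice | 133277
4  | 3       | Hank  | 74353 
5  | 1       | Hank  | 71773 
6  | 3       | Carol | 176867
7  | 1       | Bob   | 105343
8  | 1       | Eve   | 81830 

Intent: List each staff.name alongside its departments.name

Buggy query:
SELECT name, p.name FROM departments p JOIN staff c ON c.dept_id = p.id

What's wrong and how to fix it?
Bug: Both tables have a 'name' column; the unqualified reference is ambiguous

Fix: Prefix ambiguous columns with the table alias

Corrected query:
SELECT c.name, p.name FROM departments p JOIN staff c ON c.dept_id = p.id

Result:
name  | name       
------+------------
Dave  | Marketing  
Bob   | Legal      
Alice | Engineering
Hank  | Engineering
Hank  | Marketing  
Carol | Engineering
Bob   | Marketing  
Eve   | Marketing  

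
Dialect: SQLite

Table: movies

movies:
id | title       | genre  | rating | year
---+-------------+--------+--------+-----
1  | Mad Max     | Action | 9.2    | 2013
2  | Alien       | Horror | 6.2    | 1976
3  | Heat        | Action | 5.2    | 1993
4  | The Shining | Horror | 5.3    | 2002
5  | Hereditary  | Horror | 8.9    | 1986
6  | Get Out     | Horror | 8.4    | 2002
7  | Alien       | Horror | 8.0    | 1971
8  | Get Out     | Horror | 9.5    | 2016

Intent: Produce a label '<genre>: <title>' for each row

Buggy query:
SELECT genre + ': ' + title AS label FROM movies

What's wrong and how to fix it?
Bug: '+' is numeric addition; on text columns SQLite converts them to 0 instead of concatenating

Fix: Use the || operator for string concatenation

Corrected query:
SELECT genre || ': ' || title AS label FROM movies

Result:
label              
-------------------
Action: Mad Max    
Horror: Alien      
Action: Heat       
Horror: The Shining
Horror: Hereditary 
Horror: Get Out    
Horror: Alien      
Horror: Get Out    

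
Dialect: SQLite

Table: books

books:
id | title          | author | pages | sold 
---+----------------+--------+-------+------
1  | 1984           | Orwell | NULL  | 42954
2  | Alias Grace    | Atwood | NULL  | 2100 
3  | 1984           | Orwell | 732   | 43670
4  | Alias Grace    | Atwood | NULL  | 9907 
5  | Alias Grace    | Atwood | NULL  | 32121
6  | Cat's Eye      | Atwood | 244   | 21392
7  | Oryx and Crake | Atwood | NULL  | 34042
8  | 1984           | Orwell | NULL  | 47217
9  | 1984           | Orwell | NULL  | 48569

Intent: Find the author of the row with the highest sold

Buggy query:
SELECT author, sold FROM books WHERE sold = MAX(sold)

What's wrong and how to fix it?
Bug: MAX(sold) is an aggregate and cannot be used directly in WHERE

Fix: Use a subquery: WHERE sold = (SELECT MAX(sold) FROM books)

Corrected query:
SELECT author, sold FROM books WHERE sold = (SELECT MAX(sold) FROM books)

Result:
author | sold 
-------+------
Orwell | 48569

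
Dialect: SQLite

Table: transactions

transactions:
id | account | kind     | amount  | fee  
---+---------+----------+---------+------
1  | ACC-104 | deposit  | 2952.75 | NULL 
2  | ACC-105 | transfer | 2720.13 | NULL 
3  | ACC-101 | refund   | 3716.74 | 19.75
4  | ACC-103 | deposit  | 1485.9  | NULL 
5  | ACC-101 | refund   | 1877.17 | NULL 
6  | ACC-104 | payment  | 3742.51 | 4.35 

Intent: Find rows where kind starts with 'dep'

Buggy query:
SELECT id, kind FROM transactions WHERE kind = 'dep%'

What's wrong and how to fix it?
Bug: '=' compares the literal string including the % character; pattern matching needs LIKE

Fix: Use LIKE for wildcard pattern matching

Corrected query:
SELECT id, kind FROM transactions WHERE kind LIKE 'dep%'

Result:
id | kind   
---+--------
1  | deposit
4  | deposit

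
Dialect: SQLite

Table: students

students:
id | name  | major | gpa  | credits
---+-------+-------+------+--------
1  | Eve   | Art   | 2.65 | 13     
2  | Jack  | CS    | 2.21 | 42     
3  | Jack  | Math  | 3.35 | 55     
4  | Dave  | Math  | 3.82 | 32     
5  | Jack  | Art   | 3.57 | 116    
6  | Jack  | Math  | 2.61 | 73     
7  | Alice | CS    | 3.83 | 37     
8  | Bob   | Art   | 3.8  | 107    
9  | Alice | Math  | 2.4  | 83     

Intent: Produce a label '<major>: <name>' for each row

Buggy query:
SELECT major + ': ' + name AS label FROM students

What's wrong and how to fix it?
Bug: '+' is numeric addition; on text columns SQLite converts them to 0 instead of concatenating

Fix: Replace + with || to concatenate text

Corrected query:
SELECT major || ': ' || name AS label FROM students

Result:
label      
-----------
Art: Eve   
CS: Jack   
Math: Jack 
Math: Dave 
Art: Jack  
Math: Jack 
CS: Alice  
Art: Bob   
Math: Alice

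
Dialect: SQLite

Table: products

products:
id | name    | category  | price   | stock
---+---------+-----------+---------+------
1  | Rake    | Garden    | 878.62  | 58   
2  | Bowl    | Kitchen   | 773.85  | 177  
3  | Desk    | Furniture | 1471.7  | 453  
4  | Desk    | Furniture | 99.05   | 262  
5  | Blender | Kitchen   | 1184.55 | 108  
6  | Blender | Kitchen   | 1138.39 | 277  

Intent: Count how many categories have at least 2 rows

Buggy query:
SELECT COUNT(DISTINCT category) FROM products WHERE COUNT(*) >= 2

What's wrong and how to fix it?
Bug: WHERE filters individual rows, not groups, so a group-level COUNT is invalid there

Fix: Group first with HAVING COUNT(*) >= 2, then COUNT the resulting groups

Corrected query:
SELECT COUNT(*) FROM (SELECT category FROM products GROUP BY category HAVING COUNT(*) >= 2)

Result:
COUNT(*)
--------
2       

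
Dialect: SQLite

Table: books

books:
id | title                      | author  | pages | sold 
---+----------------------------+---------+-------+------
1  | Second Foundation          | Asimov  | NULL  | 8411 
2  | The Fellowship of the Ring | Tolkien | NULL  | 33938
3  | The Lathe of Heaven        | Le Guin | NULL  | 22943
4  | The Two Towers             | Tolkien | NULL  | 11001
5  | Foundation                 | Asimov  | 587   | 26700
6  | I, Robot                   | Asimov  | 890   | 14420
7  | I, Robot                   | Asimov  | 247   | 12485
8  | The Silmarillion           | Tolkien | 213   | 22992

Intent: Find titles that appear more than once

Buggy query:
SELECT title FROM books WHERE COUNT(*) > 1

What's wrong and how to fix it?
Bug: COUNT(*) is an aggregate and cannot be used in WHERE

Fix: GROUP BY title, then filter groups with HAVING COUNT(*) > 1

Corrected query:
SELECT title FROM books GROUP BY title HAVING COUNT(*) > 1

Result:
title   
--------
I, Robot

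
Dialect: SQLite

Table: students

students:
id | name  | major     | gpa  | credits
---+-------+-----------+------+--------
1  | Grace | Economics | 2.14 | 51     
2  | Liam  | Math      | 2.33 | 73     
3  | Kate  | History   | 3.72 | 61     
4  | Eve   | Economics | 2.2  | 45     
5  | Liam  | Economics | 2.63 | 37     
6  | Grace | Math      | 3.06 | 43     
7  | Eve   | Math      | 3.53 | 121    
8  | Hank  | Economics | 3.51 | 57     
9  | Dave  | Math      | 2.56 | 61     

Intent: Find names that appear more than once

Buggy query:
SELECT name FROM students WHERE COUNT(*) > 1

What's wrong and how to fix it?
Bug: COUNT(*) is an aggregate and cannot be used in WHERE

Fix: GROUP BY name, then filter groups with HAVING COUNT(*) > 1

Corrected query:
SELECT name FROM students GROUP BY name HAVING COUNT(*) > 1

Result:
name 
-----
Eve  
Grace
Liam 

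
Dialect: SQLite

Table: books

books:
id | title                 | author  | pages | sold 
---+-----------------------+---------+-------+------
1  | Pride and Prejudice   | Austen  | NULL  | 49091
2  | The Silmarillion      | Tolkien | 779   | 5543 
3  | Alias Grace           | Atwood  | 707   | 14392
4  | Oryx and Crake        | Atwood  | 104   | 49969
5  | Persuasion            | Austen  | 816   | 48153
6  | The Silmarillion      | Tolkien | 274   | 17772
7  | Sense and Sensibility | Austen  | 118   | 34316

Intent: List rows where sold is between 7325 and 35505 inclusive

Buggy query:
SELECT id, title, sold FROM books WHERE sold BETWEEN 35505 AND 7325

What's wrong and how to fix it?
Bug: The bounds are reversed; BETWEEN a AND b requires a <= b to match anything

Fix: Swap the bounds so the smaller value comes first

Corrected query:
SELECT id, title, sold FROM books WHERE sold BETWEEN 7325 AND 35505

Result:
id | title                 | sold 
---+-----------------------+------
3  | Alias Grace           | 14392
6  | The Silmarillion      | 17772
7  | Sense and Sensibility | 34316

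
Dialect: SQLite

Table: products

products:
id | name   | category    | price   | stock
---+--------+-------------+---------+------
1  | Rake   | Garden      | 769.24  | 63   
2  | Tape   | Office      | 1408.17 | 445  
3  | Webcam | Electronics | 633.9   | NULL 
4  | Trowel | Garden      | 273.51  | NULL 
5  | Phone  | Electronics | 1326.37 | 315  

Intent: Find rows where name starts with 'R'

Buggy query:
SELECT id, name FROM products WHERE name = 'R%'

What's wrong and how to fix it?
Bug: Wildcards only work with LIKE; '=' treats '%' as a literal character

Fix: Use LIKE for wildcard pattern matching

Corrected query:
SELECT id, name FROM products WHERE name LIKE 'R%'

Result:
id | name
---+-----
1  | Rake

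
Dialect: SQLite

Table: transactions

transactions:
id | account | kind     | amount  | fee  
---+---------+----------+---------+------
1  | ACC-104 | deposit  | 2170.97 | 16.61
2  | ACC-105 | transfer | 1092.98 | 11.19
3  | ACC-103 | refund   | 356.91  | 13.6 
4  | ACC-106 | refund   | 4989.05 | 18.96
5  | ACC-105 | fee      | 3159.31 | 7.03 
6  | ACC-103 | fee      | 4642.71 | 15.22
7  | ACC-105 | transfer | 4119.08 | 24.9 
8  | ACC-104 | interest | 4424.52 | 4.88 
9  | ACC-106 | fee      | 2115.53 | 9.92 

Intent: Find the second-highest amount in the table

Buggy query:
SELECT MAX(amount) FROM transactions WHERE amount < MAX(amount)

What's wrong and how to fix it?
Bug: MAX(amount) on the right of the comparison is an aggregate-in-WHERE error

Fix: Compute the overall MAX in a subquery, then take MAX of rows below it

Corrected query:
SELECT MAX(amount) FROM transactions WHERE amount < (SELECT MAX(amount) FROM transactions)

Result:
MAX(amount)
-----------
4642.71    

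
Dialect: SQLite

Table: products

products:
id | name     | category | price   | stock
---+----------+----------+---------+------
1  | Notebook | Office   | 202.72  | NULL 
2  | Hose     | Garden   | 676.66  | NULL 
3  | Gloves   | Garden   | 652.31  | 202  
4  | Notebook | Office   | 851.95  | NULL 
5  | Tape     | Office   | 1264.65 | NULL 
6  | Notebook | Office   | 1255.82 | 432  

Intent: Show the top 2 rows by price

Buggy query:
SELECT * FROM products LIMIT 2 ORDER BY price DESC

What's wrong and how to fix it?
Bug: ORDER BY cannot follow LIMIT; LIMIT is the final clause

Fix: Swap the clauses: ORDER BY first, then LIMIT

Corrected query:
SELECT * FROM products ORDER BY price DESC LIMIT 2

Result:
id | name     | category | price   | stock
---+----------+----------+---------+------
5  | Tape     | Office   | 1264.65 | NULL 
6  | Notebook | Office   | 1255.82 | 432  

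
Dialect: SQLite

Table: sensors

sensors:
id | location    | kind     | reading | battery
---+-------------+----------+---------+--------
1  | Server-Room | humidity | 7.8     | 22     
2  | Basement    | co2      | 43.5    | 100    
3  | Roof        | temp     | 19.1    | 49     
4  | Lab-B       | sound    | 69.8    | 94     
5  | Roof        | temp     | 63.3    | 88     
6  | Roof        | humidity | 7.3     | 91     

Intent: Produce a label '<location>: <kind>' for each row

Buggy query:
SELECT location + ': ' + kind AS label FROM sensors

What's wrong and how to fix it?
Bug: '+' is numeric addition; on text columns SQLite converts them to 0 instead of concatenating

Fix: Replace + with || to concatenate text

Corrected query:
SELECT location || ': ' || kind AS label FROM sensors

Result:
label                
---------------------
Server-Room: humidity
Basement: co2        
Roof: temp           
Lab-B: sound         
Roof: temp           
Roof: humidity       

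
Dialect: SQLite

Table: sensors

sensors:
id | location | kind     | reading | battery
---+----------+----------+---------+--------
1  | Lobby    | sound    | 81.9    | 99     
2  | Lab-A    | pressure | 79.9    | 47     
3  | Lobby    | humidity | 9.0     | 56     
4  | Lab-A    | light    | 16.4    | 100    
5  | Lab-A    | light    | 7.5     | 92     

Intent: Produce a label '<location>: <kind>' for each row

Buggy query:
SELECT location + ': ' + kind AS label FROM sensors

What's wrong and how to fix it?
Bug: SQLite uses || for string concatenation; + coerces text to numbers (yielding 0)

Fix: Replace + with || to concatenate text

Corrected query:
SELECT location || ': ' || kind AS label FROM sensors

Result:
label          
---------------
Lobby: sound   
Lab-A: pressure
Lobby: humidity
Lab-A: light   
Lab-A: light   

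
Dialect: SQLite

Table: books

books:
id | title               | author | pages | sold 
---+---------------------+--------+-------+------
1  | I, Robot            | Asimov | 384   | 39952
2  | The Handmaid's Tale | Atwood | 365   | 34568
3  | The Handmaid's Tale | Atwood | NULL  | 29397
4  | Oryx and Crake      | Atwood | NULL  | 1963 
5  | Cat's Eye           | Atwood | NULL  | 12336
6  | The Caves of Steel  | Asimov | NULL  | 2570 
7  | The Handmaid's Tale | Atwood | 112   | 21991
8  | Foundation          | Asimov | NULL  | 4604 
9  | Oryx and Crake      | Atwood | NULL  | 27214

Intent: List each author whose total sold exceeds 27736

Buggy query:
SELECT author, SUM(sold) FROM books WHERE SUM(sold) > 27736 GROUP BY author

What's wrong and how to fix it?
Bug: WHERE runs before GROUP BY, so aggregates aren't available there

Fix: Move the aggregate condition to a HAVING clause

Corrected query:
SELECT author, SUM(sold) FROM books GROUP BY author HAVING SUM(sold) > 27736

Result:
author | SUM(sold)
-------+----------
Asimov | 47126    
Atwood | 127469   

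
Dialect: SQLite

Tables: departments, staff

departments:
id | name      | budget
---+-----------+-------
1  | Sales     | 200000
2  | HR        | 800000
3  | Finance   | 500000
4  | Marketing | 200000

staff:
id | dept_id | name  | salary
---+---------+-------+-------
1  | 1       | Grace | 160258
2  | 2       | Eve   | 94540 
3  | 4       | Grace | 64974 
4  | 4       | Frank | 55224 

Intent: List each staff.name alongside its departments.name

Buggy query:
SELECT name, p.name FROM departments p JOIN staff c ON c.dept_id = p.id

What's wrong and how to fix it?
Bug: 'name' exists in both joined tables, so the database can't tell which one is meant

Fix: Prefix ambiguous columns with the table alias

Corrected query:
SELECT c.name, p.name FROM departments p JOIN staff c ON c.dept_id = p.id

Result:
name  | name     
------+----------
Grace | Sales    
Eve   | HR       
Grace | Marketing
Frank | Marketing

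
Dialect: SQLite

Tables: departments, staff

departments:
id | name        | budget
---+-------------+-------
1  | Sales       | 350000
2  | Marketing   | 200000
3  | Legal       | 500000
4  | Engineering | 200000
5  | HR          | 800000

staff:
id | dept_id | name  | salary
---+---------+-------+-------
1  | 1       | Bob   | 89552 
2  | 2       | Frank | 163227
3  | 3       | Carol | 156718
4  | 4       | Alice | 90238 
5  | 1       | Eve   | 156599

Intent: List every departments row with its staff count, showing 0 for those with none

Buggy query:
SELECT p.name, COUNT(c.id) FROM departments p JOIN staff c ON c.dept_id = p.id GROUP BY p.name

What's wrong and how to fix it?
Bug: An inner join excludes parents with zero children

Fix: Switch to LEFT JOIN to retain unmatched parent rows

Corrected query:
SELECT p.name, COUNT(c.id) FROM departments p LEFT JOIN staff c ON c.dept_id = p.id GROUP BY p.name

Result:
name        | COUNT(c.id)
------------+------------
Engineering | 1          
HR          | 0          
Legal       | 1          
Marketing   | 1          
Sales       | 2          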